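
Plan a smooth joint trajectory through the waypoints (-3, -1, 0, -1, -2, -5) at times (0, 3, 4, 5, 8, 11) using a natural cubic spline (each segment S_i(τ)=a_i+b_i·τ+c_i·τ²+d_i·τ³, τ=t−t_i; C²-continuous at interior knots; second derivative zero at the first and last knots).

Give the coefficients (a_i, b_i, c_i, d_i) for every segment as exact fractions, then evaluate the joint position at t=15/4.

Δ: Δ0=2/3, Δ1=1, Δ2=-1, Δ3=-1/3, Δ4=-1
row 1: diag=8, rhs=2; c'=1/8, d'=1/4
row 2: denom=4−1·1/8=31/8; d'=(-12−1·1/4)/(31/8)=-98/31
row 3: denom=8−1·8/31=240/31; d'=(4−1·-98/31)/(240/31)=37/40
row 4: denom=12−3·31/80=867/80; d'=(-4−3·37/40)/(867/80)=-542/867
back: M4=-542/867
back: M3=37/40−31/80·-542/867=1012/867
back: M2=-98/31−8/31·1012/867=-3002/867
back: M1=1/4−1/8·-3002/867=592/867
M: M0=0, M1=592/867, M2=-3002/867, M3=1012/867, M4=-542/867, M5=0
seg 0: a=-3, c=M0/2=0, d=(M1−M0)/(6·3)=296/7803, b=Δ0−h0·(2M0+M1)/6=94/289
seg 1: a=-1, c=M1/2=296/867, d=(M2−M1)/(6·1)=-599/867, b=Δ1−h1·(2M1+M2)/6=390/289
seg 2: a=0, c=M2/2=-1501/867, d=(M3−M2)/(6·1)=223/289, b=Δ2−h2·(2M2+M3)/6=-35/867
seg 3: a=-1, c=M3/2=506/867, d=(M4−M3)/(6·3)=-259/2601, b=Δ3−h3·(2M3+M4)/6=-1030/867
seg 4: a=-2, c=M4/2=-271/867, d=(M5−M4)/(6·3)=271/7803, b=Δ4−h4·(2M4+M5)/6=-325/867
t_q=15/4 → seg 1, τ=3/4; S=-1+390/289·τ+296/867·τ²+-599/867·τ³=-95/1088

  seg 0: a=-3 b=94/289 c=0 d=296/7803
  seg 1: a=-1 b=390/289 c=296/867 d=-599/867
  seg 2: a=0 b=-35/867 c=-1501/867 d=223/289
  seg 3: a=-1 b=-1030/867 c=506/867 d=-259/2601
  seg 4: a=-2 b=-325/867 c=-271/867 d=271/7803
S(15/4) = -95/1088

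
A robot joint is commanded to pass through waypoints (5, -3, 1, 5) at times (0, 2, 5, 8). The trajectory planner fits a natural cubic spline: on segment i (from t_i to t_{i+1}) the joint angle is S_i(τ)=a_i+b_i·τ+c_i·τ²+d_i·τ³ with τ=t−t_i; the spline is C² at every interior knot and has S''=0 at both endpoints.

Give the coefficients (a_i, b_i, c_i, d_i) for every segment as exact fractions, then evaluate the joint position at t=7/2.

Δ: Δ0=-4, Δ1=4/3, Δ2=4/3
row 1: diag=10, rhs=32; c'=3/10, d'=16/5
row 2: denom=12−3·3/10=111/10; d'=(0−3·16/5)/(111/10)=-32/37
back: M2=-32/37
back: M1=16/5−3/10·-32/37=128/37
M: M0=0, M1=128/37, M2=-32/37, M3=0
seg 0: a=5, c=M0/2=0, d=(M1−M0)/(6·2)=32/111, b=Δ0−h0·(2M0+M1)/6=-572/111
seg 1: a=-3, c=M1/2=64/37, d=(M2−M1)/(6·3)=-80/333, b=Δ1−h1·(2M1+M2)/6=-188/111
seg 2: a=1, c=M2/2=-16/37, d=(M3−M2)/(6·3)=16/333, b=Δ2−h2·(2M2+M3)/6=244/111
t_q=7/2 → seg 1, τ=3/2; S=-3+-188/111·τ+64/37·τ²+-80/333·τ³=-91/37

  seg 0: a=5 b=-572/111 c=0 d=32/111
  seg 1: a=-3 b=-188/111 c=64/37 d=-80/333
  seg 2: a=1 b=244/111 c=-16/37 d=16/333
S(7/2) = -91/37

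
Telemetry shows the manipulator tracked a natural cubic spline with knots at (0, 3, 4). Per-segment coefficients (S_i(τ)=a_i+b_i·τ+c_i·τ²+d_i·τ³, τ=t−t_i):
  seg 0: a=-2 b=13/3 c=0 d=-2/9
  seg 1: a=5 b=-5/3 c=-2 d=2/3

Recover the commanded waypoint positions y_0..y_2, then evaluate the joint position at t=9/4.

y_0 = S_0(0) = a_0 = -2
y_1 = S_1(0) = a_1 = 5
y_2 = S_1(1) = 2
t_q=9/4 is in segment 0 (τ=9/4); S_0(τ)=167/32

y_0=-2 y_1=5 y_2=2
S(9/4) = 167/32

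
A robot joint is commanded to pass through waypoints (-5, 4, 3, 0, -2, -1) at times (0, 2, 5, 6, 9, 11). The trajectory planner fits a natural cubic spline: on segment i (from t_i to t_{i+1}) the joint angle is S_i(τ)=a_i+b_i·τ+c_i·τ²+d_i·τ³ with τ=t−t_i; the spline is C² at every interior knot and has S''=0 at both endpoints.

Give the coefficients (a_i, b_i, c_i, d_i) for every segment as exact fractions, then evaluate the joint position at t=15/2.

Δ: Δ0=9/2, Δ1=-1/3, Δ2=-3, Δ3=-2/3, Δ4=1/2
row 1: diag=10, rhs=-29; c'=3/10, d'=-29/10
row 2: denom=8−3·3/10=71/10; d'=(-16−3·-29/10)/(71/10)=-73/71
row 3: denom=8−1·10/71=558/71; d'=(14−1·-73/71)/(558/71)=1067/558
row 4: denom=10−3·71/186=549/62; d'=(7−3·1067/558)/(549/62)=235/1647
back: M4=235/1647
back: M3=1067/558−71/186·235/1647=9179/4941
back: M2=-73/71−10/71·9179/4941=-6373/4941
back: M1=-29/10−3/10·-6373/4941=-4139/1647
M: M0=0, M1=-4139/1647, M2=-6373/4941, M3=9179/4941, M4=235/1647, M5=0
seg 0: a=-5, c=M0/2=0, d=(M1−M0)/(6·2)=-4139/19764, b=Δ0−h0·(2M0+M1)/6=52747/9882
seg 1: a=4, c=M1/2=-4139/3294, d=(M2−M1)/(6·3)=3022/44469, b=Δ1−h1·(2M1+M2)/6=27913/9882
seg 2: a=3, c=M2/2=-6373/9882, d=(M3−M2)/(6·1)=32/61, b=Δ2−h2·(2M2+M3)/6=-28457/9882
seg 3: a=0, c=M3/2=9179/9882, d=(M4−M3)/(6·3)=-4237/44469, b=Δ3−h3·(2M3+M4)/6=-25651/9882
seg 4: a=-2, c=M4/2=235/3294, d=(M5−M4)/(6·2)=-235/19764, b=Δ4−h4·(2M4+M5)/6=4001/9882
t_q=15/2 → seg 3, τ=3/2; S=0+-25651/9882·τ+9179/9882·τ²+-4237/44469·τ³=-4667/2196

  seg 0: a=-5 b=52747/9882 c=0 d=-4139/19764
  seg 1: a=4 b=27913/9882 c=-4139/3294 d=3022/44469
  seg 2: a=3 b=-28457/9882 c=-6373/9882 d=32/61
  seg 3: a=0 b=-25651/9882 c=9179/9882 d=-4237/44469
  seg 4: a=-2 b=4001/9882 c=235/3294 d=-235/19764
S(15/2) = -4667/2196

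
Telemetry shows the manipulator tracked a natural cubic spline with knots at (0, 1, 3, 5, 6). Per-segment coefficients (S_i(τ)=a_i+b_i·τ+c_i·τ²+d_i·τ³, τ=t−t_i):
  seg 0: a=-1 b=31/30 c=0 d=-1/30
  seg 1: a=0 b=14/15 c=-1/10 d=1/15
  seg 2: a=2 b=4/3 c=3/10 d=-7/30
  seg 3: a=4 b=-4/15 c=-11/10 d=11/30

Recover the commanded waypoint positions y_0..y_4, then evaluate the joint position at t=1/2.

y_0 = S_0(0) = a_0 = -1
y_1 = S_1(0) = a_1 = 0
y_2 = S_2(0) = a_2 = 2
y_3 = S_3(0) = a_3 = 4
y_4 = S_3(1) = 3
t_q=1/2 is in segment 0 (τ=1/2); S_0(τ)=-39/80

y_0=-1 y_1=0 y_2=2 y_3=4 y_4=3
S(1/2) = -39/80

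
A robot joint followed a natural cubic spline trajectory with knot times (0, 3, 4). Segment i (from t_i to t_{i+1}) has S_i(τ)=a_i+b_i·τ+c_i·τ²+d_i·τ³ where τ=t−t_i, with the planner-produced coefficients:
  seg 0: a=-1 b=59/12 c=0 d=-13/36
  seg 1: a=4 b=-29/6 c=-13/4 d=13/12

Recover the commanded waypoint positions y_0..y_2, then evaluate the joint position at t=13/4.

y_0=-1 y_1=4 y_2=-3
S(13/4) = 667/256

y_0 = S_0(0) = a_0 = -1
y_1 = S_1(0) = a_1 = 4
y_2 = S_1(1) = -3
t_q=13/4 is in segment 1 (τ=1/4); S_1(τ)=667/256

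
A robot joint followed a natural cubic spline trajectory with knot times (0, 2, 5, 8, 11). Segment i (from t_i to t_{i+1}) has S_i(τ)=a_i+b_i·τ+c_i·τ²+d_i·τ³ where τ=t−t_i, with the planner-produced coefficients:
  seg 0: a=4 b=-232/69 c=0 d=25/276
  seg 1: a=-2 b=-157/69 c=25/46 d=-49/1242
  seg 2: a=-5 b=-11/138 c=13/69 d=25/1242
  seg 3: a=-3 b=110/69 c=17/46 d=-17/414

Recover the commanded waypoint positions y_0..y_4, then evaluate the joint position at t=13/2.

y_0=4 y_1=-2 y_2=-5 y_3=-3 y_4=4
S(13/2) = -1703/368

y_0 = S_0(0) = a_0 = 4
y_1 = S_1(0) = a_1 = -2
y_2 = S_2(0) = a_2 = -5
y_3 = S_3(0) = a_3 = -3
y_4 = S_3(3) = 4
t_q=13/2 is in segment 2 (τ=3/2); S_2(τ)=-1703/368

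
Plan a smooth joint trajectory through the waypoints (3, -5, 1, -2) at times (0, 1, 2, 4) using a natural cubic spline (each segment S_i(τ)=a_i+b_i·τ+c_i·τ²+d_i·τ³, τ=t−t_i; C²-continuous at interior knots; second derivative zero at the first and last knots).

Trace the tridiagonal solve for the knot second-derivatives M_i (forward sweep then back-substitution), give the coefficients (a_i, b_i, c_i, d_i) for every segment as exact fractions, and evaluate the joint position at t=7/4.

  seg 0: a=3 b=-551/46 c=0 d=183/46
  seg 1: a=-5 b=-1/23 c=549/46 d=-271/46
  seg 2: a=1 b=283/46 c=-132/23 d=22/23
S(7/4) = -103/128

Δ: Δ0=-8, Δ1=6, Δ2=-3/2
row 1: diag=4, rhs=84; c'=1/4, d'=21
row 2: denom=6−1·1/4=23/4; d'=(-45−1·21)/(23/4)=-264/23
back: M2=-264/23
back: M1=21−1/4·-264/23=549/23
M: M0=0, M1=549/23, M2=-264/23, M3=0
seg 0: a=3, c=M0/2=0, d=(M1−M0)/(6·1)=183/46, b=Δ0−h0·(2M0+M1)/6=-551/46
seg 1: a=-5, c=M1/2=549/46, d=(M2−M1)/(6·1)=-271/46, b=Δ1−h1·(2M1+M2)/6=-1/23
seg 2: a=1, c=M2/2=-132/23, d=(M3−M2)/(6·2)=22/23, b=Δ2−h2·(2M2+M3)/6=283/46
t_q=7/4 → seg 1, τ=3/4; S=-5+-1/23·τ+549/46·τ²+-271/46·τ³=-103/128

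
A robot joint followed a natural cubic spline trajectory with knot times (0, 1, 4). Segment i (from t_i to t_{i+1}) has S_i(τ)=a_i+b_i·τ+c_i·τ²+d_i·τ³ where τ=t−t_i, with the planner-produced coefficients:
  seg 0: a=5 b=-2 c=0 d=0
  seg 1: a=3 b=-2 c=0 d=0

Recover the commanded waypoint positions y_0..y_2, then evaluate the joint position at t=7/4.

y_0 = S_0(0) = a_0 = 5
y_1 = S_1(0) = a_1 = 3
y_2 = S_1(3) = -3
t_q=7/4 is in segment 1 (τ=3/4); S_1(τ)=3/2

y_0=5 y_1=3 y_2=-3
S(7/4) = 3/2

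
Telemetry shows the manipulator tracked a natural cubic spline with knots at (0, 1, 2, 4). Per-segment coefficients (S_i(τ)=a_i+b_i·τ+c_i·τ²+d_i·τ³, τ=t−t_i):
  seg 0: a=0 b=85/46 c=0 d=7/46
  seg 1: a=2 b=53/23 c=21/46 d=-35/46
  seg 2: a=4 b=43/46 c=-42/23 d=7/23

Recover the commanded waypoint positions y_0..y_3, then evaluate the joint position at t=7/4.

y_0 = S_0(0) = a_0 = 0
y_1 = S_1(0) = a_1 = 2
y_2 = S_2(0) = a_2 = 4
y_3 = S_2(2) = 1
t_q=7/4 is in segment 1 (τ=3/4); S_1(τ)=469/128

y_0=0 y_1=2 y_2=4 y_3=1
S(7/4) = 469/128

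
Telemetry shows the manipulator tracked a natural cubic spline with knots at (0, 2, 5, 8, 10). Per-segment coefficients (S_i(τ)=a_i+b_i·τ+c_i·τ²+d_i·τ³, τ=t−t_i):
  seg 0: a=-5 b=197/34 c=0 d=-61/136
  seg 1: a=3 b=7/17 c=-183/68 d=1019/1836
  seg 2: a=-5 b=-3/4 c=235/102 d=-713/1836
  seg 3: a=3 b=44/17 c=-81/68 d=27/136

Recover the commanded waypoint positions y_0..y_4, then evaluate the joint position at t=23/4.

y_0=-5 y_1=3 y_2=-5 y_3=3 y_4=5
S(23/4) = -19281/4352

y_0 = S_0(0) = a_0 = -5
y_1 = S_1(0) = a_1 = 3
y_2 = S_2(0) = a_2 = -5
y_3 = S_3(0) = a_3 = 3
y_4 = S_3(2) = 5
t_q=23/4 is in segment 2 (τ=3/4); S_2(τ)=-19281/4352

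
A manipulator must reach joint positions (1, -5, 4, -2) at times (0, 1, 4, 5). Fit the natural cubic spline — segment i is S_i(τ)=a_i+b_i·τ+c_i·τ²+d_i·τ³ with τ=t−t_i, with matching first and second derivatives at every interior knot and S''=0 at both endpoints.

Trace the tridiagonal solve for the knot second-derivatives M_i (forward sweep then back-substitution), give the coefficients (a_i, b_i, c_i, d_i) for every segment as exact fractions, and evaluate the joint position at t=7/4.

  seg 0: a=1 b=-39/5 c=0 d=9/5
  seg 1: a=-5 b=-12/5 c=27/5 d=-6/5
  seg 2: a=4 b=-12/5 c=-27/5 d=9/5
S(7/4) = -683/160

Δ: Δ0=-6, Δ1=3, Δ2=-6
row 1: diag=8, rhs=54; c'=3/8, d'=27/4
row 2: denom=8−3·3/8=55/8; d'=(-54−3·27/4)/(55/8)=-54/5
back: M2=-54/5
back: M1=27/4−3/8·-54/5=54/5
M: M0=0, M1=54/5, M2=-54/5, M3=0
seg 0: a=1, c=M0/2=0, d=(M1−M0)/(6·1)=9/5, b=Δ0−h0·(2M0+M1)/6=-39/5
seg 1: a=-5, c=M1/2=27/5, d=(M2−M1)/(6·3)=-6/5, b=Δ1−h1·(2M1+M2)/6=-12/5
seg 2: a=4, c=M2/2=-27/5, d=(M3−M2)/(6·1)=9/5, b=Δ2−h2·(2M2+M3)/6=-12/5
t_q=7/4 → seg 1, τ=3/4; S=-5+-12/5·τ+27/5·τ²+-6/5·τ³=-683/160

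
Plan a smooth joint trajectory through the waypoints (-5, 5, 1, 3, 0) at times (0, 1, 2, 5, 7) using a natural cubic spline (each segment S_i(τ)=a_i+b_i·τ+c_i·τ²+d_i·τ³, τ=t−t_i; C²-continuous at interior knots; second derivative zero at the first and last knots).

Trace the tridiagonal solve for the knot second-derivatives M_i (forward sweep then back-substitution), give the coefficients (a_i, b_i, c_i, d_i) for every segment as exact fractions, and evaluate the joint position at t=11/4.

  seg 0: a=-5 b=22723/1644 c=0 d=-6283/1644
  seg 1: a=5 b=1937/822 c=-6283/548 d=8399/1644
  seg 2: a=1 b=-8627/1644 c=529/137 d=-3107/4932
  seg 3: a=3 b=749/822 c=-991/548 d=991/3288
S(11/4) = -36105/35072

Δ: Δ0=10, Δ1=-4, Δ2=2/3, Δ3=-3/2
row 1: diag=4, rhs=-84; c'=1/4, d'=-21
row 2: denom=8−1·1/4=31/4; d'=(28−1·-21)/(31/4)=196/31
row 3: denom=10−3·12/31=274/31; d'=(-13−3·196/31)/(274/31)=-991/274
back: M3=-991/274
back: M2=196/31−12/31·-991/274=1058/137
back: M1=-21−1/4·1058/137=-6283/274
M: M0=0, M1=-6283/274, M2=1058/137, M3=-991/274, M4=0
seg 0: a=-5, c=M0/2=0, d=(M1−M0)/(6·1)=-6283/1644, b=Δ0−h0·(2M0+M1)/6=22723/1644
seg 1: a=5, c=M1/2=-6283/548, d=(M2−M1)/(6·1)=8399/1644, b=Δ1−h1·(2M1+M2)/6=1937/822
seg 2: a=1, c=M2/2=529/137, d=(M3−M2)/(6·3)=-3107/4932, b=Δ2−h2·(2M2+M3)/6=-8627/1644
seg 3: a=3, c=M3/2=-991/548, d=(M4−M3)/(6·2)=991/3288, b=Δ3−h3·(2M3+M4)/6=749/822
t_q=11/4 → seg 2, τ=3/4; S=1+-8627/1644·τ+529/137·τ²+-3107/4932·τ³=-36105/35072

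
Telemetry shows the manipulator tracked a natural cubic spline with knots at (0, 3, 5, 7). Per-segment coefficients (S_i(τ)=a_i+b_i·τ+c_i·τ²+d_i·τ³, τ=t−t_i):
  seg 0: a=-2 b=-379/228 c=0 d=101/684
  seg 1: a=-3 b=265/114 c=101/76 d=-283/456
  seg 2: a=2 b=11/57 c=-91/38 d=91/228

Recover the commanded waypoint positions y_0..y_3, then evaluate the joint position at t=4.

y_0=-2 y_1=-3 y_2=2 y_3=-4
S(4) = 5/152

y_0 = S_0(0) = a_0 = -2
y_1 = S_1(0) = a_1 = -3
y_2 = S_2(0) = a_2 = 2
y_3 = S_2(2) = -4
t_q=4 is in segment 1 (τ=1); S_1(τ)=5/152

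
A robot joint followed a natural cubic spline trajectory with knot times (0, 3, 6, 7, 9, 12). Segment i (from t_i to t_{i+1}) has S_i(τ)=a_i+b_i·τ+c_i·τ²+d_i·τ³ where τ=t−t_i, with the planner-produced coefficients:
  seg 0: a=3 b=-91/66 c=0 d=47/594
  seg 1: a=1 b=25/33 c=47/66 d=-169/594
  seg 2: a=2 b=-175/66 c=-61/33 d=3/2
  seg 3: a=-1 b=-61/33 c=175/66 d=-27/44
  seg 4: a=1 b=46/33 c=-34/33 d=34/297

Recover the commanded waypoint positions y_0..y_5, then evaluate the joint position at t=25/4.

y_0 = S_0(0) = a_0 = 3
y_1 = S_1(0) = a_1 = 1
y_2 = S_2(0) = a_2 = 2
y_3 = S_3(0) = a_3 = -1
y_4 = S_4(0) = a_4 = 1
y_5 = S_4(3) = -1
t_q=25/4 is in segment 2 (τ=1/4); S_2(τ)=1753/1408

y_0=3 y_1=1 y_2=2 y_3=-1 y_4=1 y_5=-1
S(25/4) = 1753/1408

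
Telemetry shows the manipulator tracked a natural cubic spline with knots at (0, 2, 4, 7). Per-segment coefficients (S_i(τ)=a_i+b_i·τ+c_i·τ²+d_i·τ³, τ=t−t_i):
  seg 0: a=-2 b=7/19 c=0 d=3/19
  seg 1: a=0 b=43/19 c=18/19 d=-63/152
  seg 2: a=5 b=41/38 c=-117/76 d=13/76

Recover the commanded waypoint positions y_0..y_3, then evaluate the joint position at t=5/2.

y_0 = S_0(0) = a_0 = -2
y_1 = S_1(0) = a_1 = 0
y_2 = S_2(0) = a_2 = 5
y_3 = S_2(3) = -1
t_q=5/2 is in segment 1 (τ=1/2); S_1(τ)=1601/1216

y_0=-2 y_1=0 y_2=5 y_3=-1
S(5/2) = 1601/1216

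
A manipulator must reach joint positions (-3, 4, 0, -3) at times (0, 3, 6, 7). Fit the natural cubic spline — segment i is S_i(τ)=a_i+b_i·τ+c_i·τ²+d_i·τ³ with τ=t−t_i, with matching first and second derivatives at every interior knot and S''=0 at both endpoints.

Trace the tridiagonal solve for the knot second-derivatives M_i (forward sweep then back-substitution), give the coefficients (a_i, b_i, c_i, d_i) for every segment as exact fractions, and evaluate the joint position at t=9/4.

  seg 0: a=-3 b=92/29 c=0 d=-73/783
  seg 1: a=4 b=19/29 c=-73/87 d=46/783
  seg 2: a=0 b=-81/29 c=-9/29 d=3/29
S(9/4) = 5709/1856

Δ: Δ0=7/3, Δ1=-4/3, Δ2=-3
row 1: diag=12, rhs=-22; c'=1/4, d'=-11/6
row 2: denom=8−3·1/4=29/4; d'=(-10−3·-11/6)/(29/4)=-18/29
back: M2=-18/29
back: M1=-11/6−1/4·-18/29=-146/87
M: M0=0, M1=-146/87, M2=-18/29, M3=0
seg 0: a=-3, c=M0/2=0, d=(M1−M0)/(6·3)=-73/783, b=Δ0−h0·(2M0+M1)/6=92/29
seg 1: a=4, c=M1/2=-73/87, d=(M2−M1)/(6·3)=46/783, b=Δ1−h1·(2M1+M2)/6=19/29
seg 2: a=0, c=M2/2=-9/29, d=(M3−M2)/(6·1)=3/29, b=Δ2−h2·(2M2+M3)/6=-81/29
t_q=9/4 → seg 0, τ=9/4; S=-3+92/29·τ+0·τ²+-73/783·τ³=5709/1856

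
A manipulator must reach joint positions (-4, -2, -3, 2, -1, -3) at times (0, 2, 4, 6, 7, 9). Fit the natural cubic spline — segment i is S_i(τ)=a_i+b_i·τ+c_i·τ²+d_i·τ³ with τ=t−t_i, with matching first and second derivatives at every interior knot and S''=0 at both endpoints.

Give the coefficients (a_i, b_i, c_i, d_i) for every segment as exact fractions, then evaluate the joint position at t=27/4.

Δ: Δ0=1, Δ1=-1/2, Δ2=5/2, Δ3=-3, Δ4=-1
row 1: diag=8, rhs=-9; c'=1/4, d'=-9/8
row 2: denom=8−2·1/4=15/2; d'=(18−2·-9/8)/(15/2)=27/10
row 3: denom=6−2·4/15=82/15; d'=(-33−2·27/10)/(82/15)=-288/41
row 4: denom=6−1·15/82=477/82; d'=(12−1·-288/41)/(477/82)=520/159
back: M4=520/159
back: M3=-288/41−15/82·520/159=-404/53
back: M2=27/10−4/15·-404/53=1505/318
back: M1=-9/8−1/4·1505/318=-367/159
M: M0=0, M1=-367/159, M2=1505/318, M3=-404/53, M4=520/159, M5=0
seg 0: a=-4, c=M0/2=0, d=(M1−M0)/(6·2)=-367/1908, b=Δ0−h0·(2M0+M1)/6=844/477
seg 1: a=-2, c=M1/2=-367/318, d=(M2−M1)/(6·2)=2239/3816, b=Δ1−h1·(2M1+M2)/6=-257/477
seg 2: a=-3, c=M2/2=1505/636, d=(M3−M2)/(6·2)=-3929/3816, b=Δ2−h2·(2M2+M3)/6=1799/954
seg 3: a=2, c=M3/2=-202/53, d=(M4−M3)/(6·1)=866/477, b=Δ3−h3·(2M3+M4)/6=-479/477
seg 4: a=-1, c=M4/2=260/159, d=(M5−M4)/(6·2)=-130/477, b=Δ4−h4·(2M4+M5)/6=-1517/477
t_q=27/4 → seg 3, τ=3/4; S=2+-479/477·τ+-202/53·τ²+866/477·τ³=-667/5088

  seg 0: a=-4 b=844/477 c=0 d=-367/1908
  seg 1: a=-2 b=-257/477 c=-367/318 d=2239/3816
  seg 2: a=-3 b=1799/954 c=1505/636 d=-3929/3816
  seg 3: a=2 b=-479/477 c=-202/53 d=866/477
  seg 4: a=-1 b=-1517/477 c=260/159 d=-130/477
S(27/4) = -667/5088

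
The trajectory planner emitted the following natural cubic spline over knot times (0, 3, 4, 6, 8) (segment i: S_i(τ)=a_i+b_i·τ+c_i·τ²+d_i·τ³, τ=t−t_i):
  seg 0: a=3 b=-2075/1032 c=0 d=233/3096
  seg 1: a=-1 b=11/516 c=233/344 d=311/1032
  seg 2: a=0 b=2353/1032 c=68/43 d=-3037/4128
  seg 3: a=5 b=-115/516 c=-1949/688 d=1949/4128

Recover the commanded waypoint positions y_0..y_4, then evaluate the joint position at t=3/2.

y_0=3 y_1=-1 y_2=0 y_3=5 y_4=-3
S(3/2) = 655/2752

y_0 = S_0(0) = a_0 = 3
y_1 = S_1(0) = a_1 = -1
y_2 = S_2(0) = a_2 = 0
y_3 = S_3(0) = a_3 = 5
y_4 = S_3(2) = -3
t_q=3/2 is in segment 0 (τ=3/2); S_0(τ)=655/2752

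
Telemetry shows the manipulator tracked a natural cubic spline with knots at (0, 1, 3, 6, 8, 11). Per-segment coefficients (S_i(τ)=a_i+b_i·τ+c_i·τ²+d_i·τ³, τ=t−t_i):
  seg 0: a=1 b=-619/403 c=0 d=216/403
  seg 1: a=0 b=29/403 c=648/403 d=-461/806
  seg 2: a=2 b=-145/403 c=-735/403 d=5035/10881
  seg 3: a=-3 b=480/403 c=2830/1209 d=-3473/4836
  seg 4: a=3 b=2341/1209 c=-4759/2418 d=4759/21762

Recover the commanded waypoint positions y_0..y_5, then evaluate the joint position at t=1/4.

y_0=1 y_1=0 y_2=2 y_3=-3 y_4=3 y_5=-3
S(1/4) = 2013/3224

y_0 = S_0(0) = a_0 = 1
y_1 = S_1(0) = a_1 = 0
y_2 = S_2(0) = a_2 = 2
y_3 = S_3(0) = a_3 = -3
y_4 = S_4(0) = a_4 = 3
y_5 = S_4(3) = -3
t_q=1/4 is in segment 0 (τ=1/4); S_0(τ)=2013/3224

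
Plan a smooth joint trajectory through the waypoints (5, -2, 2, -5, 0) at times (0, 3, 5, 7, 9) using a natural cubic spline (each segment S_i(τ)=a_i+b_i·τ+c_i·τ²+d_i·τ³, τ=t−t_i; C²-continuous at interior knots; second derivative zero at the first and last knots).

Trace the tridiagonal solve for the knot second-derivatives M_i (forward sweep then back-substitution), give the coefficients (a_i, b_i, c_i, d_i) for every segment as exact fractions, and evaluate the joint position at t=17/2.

Δ: Δ0=-7/3, Δ1=2, Δ2=-7/2, Δ3=5/2
row 1: diag=10, rhs=26; c'=1/5, d'=13/5
row 2: denom=8−2·1/5=38/5; d'=(-33−2·13/5)/(38/5)=-191/38
row 3: denom=8−2·5/19=142/19; d'=(36−2·-191/38)/(142/19)=875/142
back: M3=875/142
back: M2=-191/38−5/19·875/142=-472/71
back: M1=13/5−1/5·-472/71=279/71
M: M0=0, M1=279/71, M2=-472/71, M3=875/142, M4=0
seg 0: a=5, c=M0/2=0, d=(M1−M0)/(6·3)=31/142, b=Δ0−h0·(2M0+M1)/6=-1831/426
seg 1: a=-2, c=M1/2=279/142, d=(M2−M1)/(6·2)=-751/852, b=Δ1−h1·(2M1+M2)/6=340/213
seg 2: a=2, c=M2/2=-236/71, d=(M3−M2)/(6·2)=1819/1704, b=Δ2−h2·(2M2+M3)/6=-239/213
seg 3: a=-5, c=M3/2=875/284, d=(M4−M3)/(6·2)=-875/1704, b=Δ3−h3·(2M3+M4)/6=-685/426
t_q=17/2 → seg 3, τ=3/2; S=-5+-685/426·τ+875/284·τ²+-875/1704·τ³=-10055/4544

  seg 0: a=5 b=-1831/426 c=0 d=31/142
  seg 1: a=-2 b=340/213 c=279/142 d=-751/852
  seg 2: a=2 b=-239/213 c=-236/71 d=1819/1704
  seg 3: a=-5 b=-685/426 c=875/284 d=-875/1704
S(17/2) = -10055/4544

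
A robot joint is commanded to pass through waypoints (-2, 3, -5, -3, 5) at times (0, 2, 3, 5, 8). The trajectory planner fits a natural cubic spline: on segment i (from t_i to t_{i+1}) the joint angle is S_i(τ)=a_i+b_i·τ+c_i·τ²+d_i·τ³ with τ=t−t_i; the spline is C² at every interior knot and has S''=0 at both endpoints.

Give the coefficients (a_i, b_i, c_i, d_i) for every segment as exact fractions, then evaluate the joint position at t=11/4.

Δ: Δ0=5/2, Δ1=-8, Δ2=1, Δ3=8/3
row 1: diag=6, rhs=-63; c'=1/6, d'=-21/2
row 2: denom=6−1·1/6=35/6; d'=(54−1·-21/2)/(35/6)=387/35
row 3: denom=10−2·12/35=326/35; d'=(10−2·387/35)/(326/35)=-212/163
back: M3=-212/163
back: M2=387/35−12/35·-212/163=1875/163
back: M1=-21/2−1/6·1875/163=-2024/163
M: M0=0, M1=-2024/163, M2=1875/163, M3=-212/163, M4=0
seg 0: a=-2, c=M0/2=0, d=(M1−M0)/(6·2)=-506/489, b=Δ0−h0·(2M0+M1)/6=6493/978
seg 1: a=3, c=M1/2=-1012/163, d=(M2−M1)/(6·1)=3899/978, b=Δ1−h1·(2M1+M2)/6=-5651/978
seg 2: a=-5, c=M2/2=1875/326, d=(M3−M2)/(6·2)=-2087/1956, b=Δ2−h2·(2M2+M3)/6=-3049/489
seg 3: a=-3, c=M3/2=-106/163, d=(M4−M3)/(6·3)=106/1467, b=Δ3−h3·(2M3+M4)/6=1940/489
t_q=11/4 → seg 1, τ=3/4; S=3+-5651/978·τ+-1012/163·τ²+3899/978·τ³=-65597/20864

  seg 0: a=-2 b=6493/978 c=0 d=-506/489
  seg 1: a=3 b=-5651/978 c=-1012/163 d=3899/978
  seg 2: a=-5 b=-3049/489 c=1875/326 d=-2087/1956
  seg 3: a=-3 b=1940/489 c=-106/163 d=106/1467
S(11/4) = -65597/20864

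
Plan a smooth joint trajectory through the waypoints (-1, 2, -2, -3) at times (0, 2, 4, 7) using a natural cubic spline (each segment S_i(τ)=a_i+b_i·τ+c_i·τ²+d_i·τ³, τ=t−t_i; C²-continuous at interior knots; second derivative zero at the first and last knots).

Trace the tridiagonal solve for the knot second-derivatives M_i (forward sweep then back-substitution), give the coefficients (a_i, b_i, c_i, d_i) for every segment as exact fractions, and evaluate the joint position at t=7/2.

  seg 0: a=-1 b=143/57 c=0 d=-115/456
  seg 1: a=2 b=-59/114 c=-115/76 d=22/57
  seg 2: a=-2 b=-221/114 c=61/76 d=-61/684
S(7/2) = -267/304

Δ: Δ0=3/2, Δ1=-2, Δ2=-1/3
row 1: diag=8, rhs=-21; c'=1/4, d'=-21/8
row 2: denom=10−2·1/4=19/2; d'=(10−2·-21/8)/(19/2)=61/38
back: M2=61/38
back: M1=-21/8−1/4·61/38=-115/38
M: M0=0, M1=-115/38, M2=61/38, M3=0
seg 0: a=-1, c=M0/2=0, d=(M1−M0)/(6·2)=-115/456, b=Δ0−h0·(2M0+M1)/6=143/57
seg 1: a=2, c=M1/2=-115/76, d=(M2−M1)/(6·2)=22/57, b=Δ1−h1·(2M1+M2)/6=-59/114
seg 2: a=-2, c=M2/2=61/76, d=(M3−M2)/(6·3)=-61/684, b=Δ2−h2·(2M2+M3)/6=-221/114
t_q=7/2 → seg 1, τ=3/2; S=2+-59/114·τ+-115/76·τ²+22/57·τ³=-267/304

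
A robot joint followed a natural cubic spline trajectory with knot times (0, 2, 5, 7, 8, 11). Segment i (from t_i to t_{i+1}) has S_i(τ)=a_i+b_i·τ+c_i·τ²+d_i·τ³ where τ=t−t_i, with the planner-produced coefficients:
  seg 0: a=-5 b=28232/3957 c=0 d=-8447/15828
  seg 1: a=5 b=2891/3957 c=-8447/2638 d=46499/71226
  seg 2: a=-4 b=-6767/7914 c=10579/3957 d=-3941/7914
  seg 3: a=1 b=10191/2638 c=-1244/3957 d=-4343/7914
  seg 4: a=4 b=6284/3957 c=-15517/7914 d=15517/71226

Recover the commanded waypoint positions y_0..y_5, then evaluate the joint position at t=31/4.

y_0=-5 y_1=5 y_2=-4 y_3=1 y_4=4 y_5=-3
S(31/4) = 589057/168832

y_0 = S_0(0) = a_0 = -5
y_1 = S_1(0) = a_1 = 5
y_2 = S_2(0) = a_2 = -4
y_3 = S_3(0) = a_3 = 1
y_4 = S_4(0) = a_4 = 4
y_5 = S_4(3) = -3
t_q=31/4 is in segment 3 (τ=3/4); S_3(τ)=589057/168832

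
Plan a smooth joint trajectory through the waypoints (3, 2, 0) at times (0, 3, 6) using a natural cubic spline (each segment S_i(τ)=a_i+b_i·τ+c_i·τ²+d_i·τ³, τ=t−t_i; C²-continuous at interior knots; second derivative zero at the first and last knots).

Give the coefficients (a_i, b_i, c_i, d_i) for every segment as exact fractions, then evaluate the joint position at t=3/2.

  seg 0: a=3 b=-1/4 c=0 d=-1/108
  seg 1: a=2 b=-1/2 c=-1/12 d=1/108
S(3/2) = 83/32

Δ: Δ0=-1/3, Δ1=-2/3
row 1: diag=12, rhs=-2; c'=1/4, d'=-1/6
back: M1=-1/6
M: M0=0, M1=-1/6, M2=0
seg 0: a=3, c=M0/2=0, d=(M1−M0)/(6·3)=-1/108, b=Δ0−h0·(2M0+M1)/6=-1/4
seg 1: a=2, c=M1/2=-1/12, d=(M2−M1)/(6·3)=1/108, b=Δ1−h1·(2M1+M2)/6=-1/2
t_q=3/2 → seg 0, τ=3/2; S=3+-1/4·τ+0·τ²+-1/108·τ³=83/32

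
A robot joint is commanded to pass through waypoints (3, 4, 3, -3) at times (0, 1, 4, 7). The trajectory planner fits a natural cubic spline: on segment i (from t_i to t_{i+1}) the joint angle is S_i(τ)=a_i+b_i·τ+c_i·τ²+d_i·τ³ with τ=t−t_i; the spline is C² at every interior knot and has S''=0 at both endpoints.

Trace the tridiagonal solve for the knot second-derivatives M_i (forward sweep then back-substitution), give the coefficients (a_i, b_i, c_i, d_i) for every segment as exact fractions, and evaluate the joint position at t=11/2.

Δ: Δ0=1, Δ1=-1/3, Δ2=-2
row 1: diag=8, rhs=-8; c'=3/8, d'=-1
row 2: denom=12−3·3/8=87/8; d'=(-10−3·-1)/(87/8)=-56/87
back: M2=-56/87
back: M1=-1−3/8·-56/87=-22/29
M: M0=0, M1=-22/29, M2=-56/87, M3=0
seg 0: a=3, c=M0/2=0, d=(M1−M0)/(6·1)=-11/87, b=Δ0−h0·(2M0+M1)/6=98/87
seg 1: a=4, c=M1/2=-11/29, d=(M2−M1)/(6·3)=5/783, b=Δ1−h1·(2M1+M2)/6=65/87
seg 2: a=3, c=M2/2=-28/87, d=(M3−M2)/(6·3)=28/783, b=Δ2−h2·(2M2+M3)/6=-118/87
t_q=11/2 → seg 2, τ=3/2; S=3+-118/87·τ+-28/87·τ²+28/783·τ³=21/58

  seg 0: a=3 b=98/87 c=0 d=-11/87
  seg 1: a=4 b=65/87 c=-11/29 d=5/783
  seg 2: a=3 b=-118/87 c=-28/87 d=28/783
S(11/2) = 21/58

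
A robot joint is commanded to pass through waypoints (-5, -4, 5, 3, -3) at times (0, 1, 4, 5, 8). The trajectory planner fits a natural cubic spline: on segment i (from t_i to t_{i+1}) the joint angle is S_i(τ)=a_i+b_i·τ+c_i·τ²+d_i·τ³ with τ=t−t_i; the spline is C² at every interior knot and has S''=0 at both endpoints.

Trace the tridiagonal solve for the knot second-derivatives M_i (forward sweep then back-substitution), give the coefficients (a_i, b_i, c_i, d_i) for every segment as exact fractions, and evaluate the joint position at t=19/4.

  seg 0: a=-5 b=31/72 c=0 d=41/72
  seg 1: a=-4 b=77/36 c=41/24 d=-307/648
  seg 2: a=5 b=-29/72 c=-23/9 d=23/24
  seg 3: a=3 b=-95/36 c=23/72 d=-23/648
S(19/4) = 5629/1536

Δ: Δ0=1, Δ1=3, Δ2=-2, Δ3=-2
row 1: diag=8, rhs=12; c'=3/8, d'=3/2
row 2: denom=8−3·3/8=55/8; d'=(-30−3·3/2)/(55/8)=-276/55
row 3: denom=8−1·8/55=432/55; d'=(0−1·-276/55)/(432/55)=23/36
back: M3=23/36
back: M2=-276/55−8/55·23/36=-46/9
back: M1=3/2−3/8·-46/9=41/12
M: M0=0, M1=41/12, M2=-46/9, M3=23/36, M4=0
seg 0: a=-5, c=M0/2=0, d=(M1−M0)/(6·1)=41/72, b=Δ0−h0·(2M0+M1)/6=31/72
seg 1: a=-4, c=M1/2=41/24, d=(M2−M1)/(6·3)=-307/648, b=Δ1−h1·(2M1+M2)/6=77/36
seg 2: a=5, c=M2/2=-23/9, d=(M3−M2)/(6·1)=23/24, b=Δ2−h2·(2M2+M3)/6=-29/72
seg 3: a=3, c=M3/2=23/72, d=(M4−M3)/(6·3)=-23/648, b=Δ3−h3·(2M3+M4)/6=-95/36
t_q=19/4 → seg 2, τ=3/4; S=5+-29/72·τ+-23/9·τ²+23/24·τ³=5629/1536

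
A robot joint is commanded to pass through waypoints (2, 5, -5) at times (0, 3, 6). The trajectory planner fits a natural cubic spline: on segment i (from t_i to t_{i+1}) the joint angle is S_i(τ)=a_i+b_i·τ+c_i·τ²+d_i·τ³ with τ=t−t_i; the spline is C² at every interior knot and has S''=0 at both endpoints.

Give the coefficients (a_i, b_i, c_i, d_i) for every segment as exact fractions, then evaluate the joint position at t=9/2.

Δ: Δ0=1, Δ1=-10/3
row 1: diag=12, rhs=-26; c'=1/4, d'=-13/6
back: M1=-13/6
M: M0=0, M1=-13/6, M2=0
seg 0: a=2, c=M0/2=0, d=(M1−M0)/(6·3)=-13/108, b=Δ0−h0·(2M0+M1)/6=25/12
seg 1: a=5, c=M1/2=-13/12, d=(M2−M1)/(6·3)=13/108, b=Δ1−h1·(2M1+M2)/6=-7/6
t_q=9/2 → seg 1, τ=3/2; S=5+-7/6·τ+-13/12·τ²+13/108·τ³=39/32

  seg 0: a=2 b=25/12 c=0 d=-13/108
  seg 1: a=5 b=-7/6 c=-13/12 d=13/108
S(9/2) = 39/32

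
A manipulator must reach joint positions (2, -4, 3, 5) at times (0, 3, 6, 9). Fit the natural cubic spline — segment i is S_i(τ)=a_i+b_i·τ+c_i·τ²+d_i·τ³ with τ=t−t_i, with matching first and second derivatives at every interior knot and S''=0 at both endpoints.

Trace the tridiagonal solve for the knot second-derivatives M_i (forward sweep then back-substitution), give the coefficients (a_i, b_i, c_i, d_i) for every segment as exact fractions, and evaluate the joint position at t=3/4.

  seg 0: a=2 b=-49/15 c=0 d=19/135
  seg 1: a=-4 b=8/15 c=19/15 d=-2/9
  seg 2: a=3 b=32/15 c=-11/15 d=11/135
S(3/4) = -25/64

Δ: Δ0=-2, Δ1=7/3, Δ2=2/3
row 1: diag=12, rhs=26; c'=1/4, d'=13/6
row 2: denom=12−3·1/4=45/4; d'=(-10−3·13/6)/(45/4)=-22/15
back: M2=-22/15
back: M1=13/6−1/4·-22/15=38/15
M: M0=0, M1=38/15, M2=-22/15, M3=0
seg 0: a=2, c=M0/2=0, d=(M1−M0)/(6·3)=19/135, b=Δ0−h0·(2M0+M1)/6=-49/15
seg 1: a=-4, c=M1/2=19/15, d=(M2−M1)/(6·3)=-2/9, b=Δ1−h1·(2M1+M2)/6=8/15
seg 2: a=3, c=M2/2=-11/15, d=(M3−M2)/(6·3)=11/135, b=Δ2−h2·(2M2+M3)/6=32/15
t_q=3/4 → seg 0, τ=3/4; S=2+-49/15·τ+0·τ²+19/135·τ³=-25/64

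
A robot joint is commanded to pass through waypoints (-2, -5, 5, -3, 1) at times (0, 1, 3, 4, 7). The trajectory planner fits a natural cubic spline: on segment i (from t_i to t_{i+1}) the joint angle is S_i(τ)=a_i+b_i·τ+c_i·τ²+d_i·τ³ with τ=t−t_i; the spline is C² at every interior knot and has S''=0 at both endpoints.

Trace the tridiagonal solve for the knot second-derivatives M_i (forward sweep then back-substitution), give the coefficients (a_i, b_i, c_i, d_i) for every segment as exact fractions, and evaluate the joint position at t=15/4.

Δ: Δ0=-3, Δ1=5, Δ2=-8, Δ3=4/3
row 1: diag=6, rhs=48; c'=1/3, d'=8
row 2: denom=6−2·1/3=16/3; d'=(-78−2·8)/(16/3)=-141/8
row 3: denom=8−1·3/16=125/16; d'=(56−1·-141/8)/(125/16)=1178/125
back: M3=1178/125
back: M2=-141/8−3/16·1178/125=-2424/125
back: M1=8−1/3·-2424/125=1808/125
M: M0=0, M1=1808/125, M2=-2424/125, M3=1178/125, M4=0
seg 0: a=-2, c=M0/2=0, d=(M1−M0)/(6·1)=904/375, b=Δ0−h0·(2M0+M1)/6=-2029/375
seg 1: a=-5, c=M1/2=904/125, d=(M2−M1)/(6·2)=-1058/375, b=Δ1−h1·(2M1+M2)/6=683/375
seg 2: a=5, c=M2/2=-1212/125, d=(M3−M2)/(6·1)=1801/375, b=Δ2−h2·(2M2+M3)/6=-233/75
seg 3: a=-3, c=M3/2=589/125, d=(M4−M3)/(6·3)=-589/1125, b=Δ3−h3·(2M3+M4)/6=-3034/375
t_q=15/4 → seg 2, τ=3/4; S=5+-233/75·τ+-1212/125·τ²+1801/375·τ³=-6063/8000

  seg 0: a=-2 b=-2029/375 c=0 d=904/375
  seg 1: a=-5 b=683/375 c=904/125 d=-1058/375
  seg 2: a=5 b=-233/75 c=-1212/125 d=1801/375
  seg 3: a=-3 b=-3034/375 c=589/125 d=-589/1125
S(15/4) = -6063/8000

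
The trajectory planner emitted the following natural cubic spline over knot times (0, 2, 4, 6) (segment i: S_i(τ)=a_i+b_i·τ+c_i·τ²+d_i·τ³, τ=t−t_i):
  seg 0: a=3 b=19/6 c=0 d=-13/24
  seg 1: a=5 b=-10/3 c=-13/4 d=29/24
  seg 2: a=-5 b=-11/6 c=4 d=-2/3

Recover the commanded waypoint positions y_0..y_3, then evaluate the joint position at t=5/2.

y_0=3 y_1=5 y_2=-5 y_3=2
S(5/2) = 171/64

y_0 = S_0(0) = a_0 = 3
y_1 = S_1(0) = a_1 = 5
y_2 = S_2(0) = a_2 = -5
y_3 = S_2(2) = 2
t_q=5/2 is in segment 1 (τ=1/2); S_1(τ)=171/64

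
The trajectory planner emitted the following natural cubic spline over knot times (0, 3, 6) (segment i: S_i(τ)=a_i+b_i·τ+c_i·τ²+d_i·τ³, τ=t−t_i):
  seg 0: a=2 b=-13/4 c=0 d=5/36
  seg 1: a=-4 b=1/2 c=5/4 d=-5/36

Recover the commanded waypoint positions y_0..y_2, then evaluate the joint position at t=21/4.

y_0 = S_0(0) = a_0 = 2
y_1 = S_1(0) = a_1 = -4
y_2 = S_1(3) = 5
t_q=21/4 is in segment 1 (τ=9/4); S_1(τ)=479/256

y_0=2 y_1=-4 y_2=5
S(21/4) = 479/256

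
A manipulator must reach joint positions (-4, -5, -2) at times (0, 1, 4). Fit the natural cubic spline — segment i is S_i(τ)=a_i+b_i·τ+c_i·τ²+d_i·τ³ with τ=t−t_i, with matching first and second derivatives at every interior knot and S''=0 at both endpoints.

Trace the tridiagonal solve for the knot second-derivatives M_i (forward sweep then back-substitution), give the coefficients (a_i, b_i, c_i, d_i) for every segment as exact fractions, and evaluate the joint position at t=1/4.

  seg 0: a=-4 b=-5/4 c=0 d=1/4
  seg 1: a=-5 b=-1/2 c=3/4 d=-1/12
S(1/4) = -1103/256

Δ: Δ0=-1, Δ1=1
row 1: diag=8, rhs=12; c'=3/8, d'=3/2
back: M1=3/2
M: M0=0, M1=3/2, M2=0
seg 0: a=-4, c=M0/2=0, d=(M1−M0)/(6·1)=1/4, b=Δ0−h0·(2M0+M1)/6=-5/4
seg 1: a=-5, c=M1/2=3/4, d=(M2−M1)/(6·3)=-1/12, b=Δ1−h1·(2M1+M2)/6=-1/2
t_q=1/4 → seg 0, τ=1/4; S=-4+-5/4·τ+0·τ²+1/4·τ³=-1103/256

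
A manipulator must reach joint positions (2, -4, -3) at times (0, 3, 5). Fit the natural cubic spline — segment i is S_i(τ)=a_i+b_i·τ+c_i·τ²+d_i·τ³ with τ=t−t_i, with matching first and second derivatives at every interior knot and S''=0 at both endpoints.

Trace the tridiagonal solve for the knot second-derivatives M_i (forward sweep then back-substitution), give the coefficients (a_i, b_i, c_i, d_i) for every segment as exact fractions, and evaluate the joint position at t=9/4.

  seg 0: a=2 b=-11/4 c=0 d=1/12
  seg 1: a=-4 b=-1/2 c=3/4 d=-1/8
S(9/4) = -829/256

Δ: Δ0=-2, Δ1=1/2
row 1: diag=10, rhs=15; c'=1/5, d'=3/2
back: M1=3/2
M: M0=0, M1=3/2, M2=0
seg 0: a=2, c=M0/2=0, d=(M1−M0)/(6·3)=1/12, b=Δ0−h0·(2M0+M1)/6=-11/4
seg 1: a=-4, c=M1/2=3/4, d=(M2−M1)/(6·2)=-1/8, b=Δ1−h1·(2M1+M2)/6=-1/2
t_q=9/4 → seg 0, τ=9/4; S=2+-11/4·τ+0·τ²+1/12·τ³=-829/256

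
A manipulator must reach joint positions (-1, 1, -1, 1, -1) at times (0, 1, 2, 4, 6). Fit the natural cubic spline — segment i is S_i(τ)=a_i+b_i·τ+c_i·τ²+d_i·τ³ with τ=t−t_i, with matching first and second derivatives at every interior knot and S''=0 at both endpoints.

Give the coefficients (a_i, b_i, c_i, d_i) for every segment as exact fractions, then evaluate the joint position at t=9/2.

Δ: Δ0=2, Δ1=-2, Δ2=1, Δ3=-1
row 1: diag=4, rhs=-24; c'=1/4, d'=-6
row 2: denom=6−1·1/4=23/4; d'=(18−1·-6)/(23/4)=96/23
row 3: denom=8−2·8/23=168/23; d'=(-12−2·96/23)/(168/23)=-39/14
back: M3=-39/14
back: M2=96/23−8/23·-39/14=36/7
back: M1=-6−1/4·36/7=-51/7
M: M0=0, M1=-51/7, M2=36/7, M3=-39/14, M4=0
seg 0: a=-1, c=M0/2=0, d=(M1−M0)/(6·1)=-17/14, b=Δ0−h0·(2M0+M1)/6=45/14
seg 1: a=1, c=M1/2=-51/14, d=(M2−M1)/(6·1)=29/14, b=Δ1−h1·(2M1+M2)/6=-3/7
seg 2: a=-1, c=M2/2=18/7, d=(M3−M2)/(6·2)=-37/56, b=Δ2−h2·(2M2+M3)/6=-3/2
seg 3: a=1, c=M3/2=-39/28, d=(M4−M3)/(6·2)=13/56, b=Δ3−h3·(2M3+M4)/6=6/7
t_q=9/2 → seg 3, τ=1/2; S=1+6/7·τ+-39/28·τ²+13/56·τ³=71/64

  seg 0: a=-1 b=45/14 c=0 d=-17/14
  seg 1: a=1 b=-3/7 c=-51/14 d=29/14
  seg 2: a=-1 b=-3/2 c=18/7 d=-37/56
  seg 3: a=1 b=6/7 c=-39/28 d=13/56
S(9/2) = 71/64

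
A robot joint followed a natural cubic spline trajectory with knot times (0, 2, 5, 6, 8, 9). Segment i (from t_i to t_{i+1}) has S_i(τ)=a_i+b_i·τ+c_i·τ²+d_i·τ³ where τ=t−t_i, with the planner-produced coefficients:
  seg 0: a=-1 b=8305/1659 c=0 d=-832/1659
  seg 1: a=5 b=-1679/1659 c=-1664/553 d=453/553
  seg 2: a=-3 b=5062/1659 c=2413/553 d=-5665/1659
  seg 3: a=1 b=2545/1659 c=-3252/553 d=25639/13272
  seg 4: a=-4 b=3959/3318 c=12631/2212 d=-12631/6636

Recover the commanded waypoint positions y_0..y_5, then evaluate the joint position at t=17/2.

y_0=-1 y_1=5 y_2=-3 y_3=1 y_4=-4 y_5=1
S(17/2) = -39175/17696

y_0 = S_0(0) = a_0 = -1
y_1 = S_1(0) = a_1 = 5
y_2 = S_2(0) = a_2 = -3
y_3 = S_3(0) = a_3 = 1
y_4 = S_4(0) = a_4 = -4
y_5 = S_4(1) = 1
t_q=17/2 is in segment 4 (τ=1/2); S_4(τ)=-39175/17696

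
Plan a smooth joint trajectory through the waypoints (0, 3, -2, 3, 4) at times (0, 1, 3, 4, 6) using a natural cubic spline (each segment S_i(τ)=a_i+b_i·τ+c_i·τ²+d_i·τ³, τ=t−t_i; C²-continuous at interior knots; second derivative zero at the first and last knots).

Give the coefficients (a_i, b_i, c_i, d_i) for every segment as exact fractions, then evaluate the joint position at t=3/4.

Δ: Δ0=3, Δ1=-5/2, Δ2=5, Δ3=1/2
row 1: diag=6, rhs=-33; c'=1/3, d'=-11/2
row 2: denom=6−2·1/3=16/3; d'=(45−2·-11/2)/(16/3)=21/2
row 3: denom=6−1·3/16=93/16; d'=(-27−1·21/2)/(93/16)=-200/31
back: M3=-200/31
back: M2=21/2−3/16·-200/31=363/31
back: M1=-11/2−1/3·363/31=-583/62
M: M0=0, M1=-583/62, M2=363/31, M3=-200/31, M4=0
seg 0: a=0, c=M0/2=0, d=(M1−M0)/(6·1)=-583/372, b=Δ0−h0·(2M0+M1)/6=1699/372
seg 1: a=3, c=M1/2=-583/124, d=(M2−M1)/(6·2)=1309/744, b=Δ1−h1·(2M1+M2)/6=-25/186
seg 2: a=-2, c=M2/2=363/62, d=(M3−M2)/(6·1)=-563/186, b=Δ2−h2·(2M2+M3)/6=202/93
seg 3: a=3, c=M3/2=-100/31, d=(M4−M3)/(6·2)=50/93, b=Δ3−h3·(2M3+M4)/6=893/186
t_q=3/4 → seg 0, τ=3/4; S=0+1699/372·τ+0·τ²+-583/372·τ³=21937/7936

  seg 0: a=0 b=1699/372 c=0 d=-583/372
  seg 1: a=3 b=-25/186 c=-583/124 d=1309/744
  seg 2: a=-2 b=202/93 c=363/62 d=-563/186
  seg 3: a=3 b=893/186 c=-100/31 d=50/93
S(3/4) = 21937/7936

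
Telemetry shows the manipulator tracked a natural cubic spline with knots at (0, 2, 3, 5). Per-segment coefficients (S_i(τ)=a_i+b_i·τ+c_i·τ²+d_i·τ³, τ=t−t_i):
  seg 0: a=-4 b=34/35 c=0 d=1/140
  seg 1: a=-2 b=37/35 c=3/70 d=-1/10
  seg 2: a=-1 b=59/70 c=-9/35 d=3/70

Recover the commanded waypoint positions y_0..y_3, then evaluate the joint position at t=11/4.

y_0=-4 y_1=-2 y_2=-1 y_3=0
S(11/4) = -5489/4480

y_0 = S_0(0) = a_0 = -4
y_1 = S_1(0) = a_1 = -2
y_2 = S_2(0) = a_2 = -1
y_3 = S_2(2) = 0
t_q=11/4 is in segment 1 (τ=3/4); S_1(τ)=-5489/4480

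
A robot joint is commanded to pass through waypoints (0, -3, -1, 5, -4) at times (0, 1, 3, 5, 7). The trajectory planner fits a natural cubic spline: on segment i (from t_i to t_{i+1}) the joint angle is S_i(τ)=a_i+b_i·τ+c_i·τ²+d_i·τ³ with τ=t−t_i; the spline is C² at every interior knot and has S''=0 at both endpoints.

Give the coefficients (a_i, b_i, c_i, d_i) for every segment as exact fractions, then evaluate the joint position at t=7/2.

Δ: Δ0=-3, Δ1=1, Δ2=3, Δ3=-9/2
row 1: diag=6, rhs=24; c'=1/3, d'=4
row 2: denom=8−2·1/3=22/3; d'=(12−2·4)/(22/3)=6/11
row 3: denom=8−2·3/11=82/11; d'=(-45−2·6/11)/(82/11)=-507/82
back: M3=-507/82
back: M2=6/11−3/11·-507/82=183/82
back: M1=4−1/3·183/82=267/82
M: M0=0, M1=267/82, M2=183/82, M3=-507/82, M4=0
seg 0: a=0, c=M0/2=0, d=(M1−M0)/(6·1)=89/164, b=Δ0−h0·(2M0+M1)/6=-581/164
seg 1: a=-3, c=M1/2=267/164, d=(M2−M1)/(6·2)=-7/82, b=Δ1−h1·(2M1+M2)/6=-157/82
seg 2: a=-1, c=M2/2=183/164, d=(M3−M2)/(6·2)=-115/164, b=Δ2−h2·(2M2+M3)/6=293/82
seg 3: a=5, c=M3/2=-507/164, d=(M4−M3)/(6·2)=169/328, b=Δ3−h3·(2M3+M4)/6=-31/82
t_q=7/2 → seg 2, τ=1/2; S=-1+293/82·τ+183/164·τ²+-115/164·τ³=1283/1312

  seg 0: a=0 b=-581/164 c=0 d=89/164
  seg 1: a=-3 b=-157/82 c=267/164 d=-7/82
  seg 2: a=-1 b=293/82 c=183/164 d=-115/164
  seg 3: a=5 b=-31/82 c=-507/164 d=169/328
S(7/2) = 1283/1312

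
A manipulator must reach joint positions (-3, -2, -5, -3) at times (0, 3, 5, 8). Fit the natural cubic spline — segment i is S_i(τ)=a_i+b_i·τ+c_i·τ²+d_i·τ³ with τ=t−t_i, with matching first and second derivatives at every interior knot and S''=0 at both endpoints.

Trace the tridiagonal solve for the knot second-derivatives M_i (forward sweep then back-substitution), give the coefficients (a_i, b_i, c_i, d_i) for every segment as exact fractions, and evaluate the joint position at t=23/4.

Δ: Δ0=1/3, Δ1=-3/2, Δ2=2/3
row 1: diag=10, rhs=-11; c'=1/5, d'=-11/10
row 2: denom=10−2·1/5=48/5; d'=(13−2·-11/10)/(48/5)=19/12
back: M2=19/12
back: M1=-11/10−1/5·19/12=-17/12
M: M0=0, M1=-17/12, M2=19/12, M3=0
seg 0: a=-3, c=M0/2=0, d=(M1−M0)/(6·3)=-17/216, b=Δ0−h0·(2M0+M1)/6=25/24
seg 1: a=-2, c=M1/2=-17/24, d=(M2−M1)/(6·2)=1/4, b=Δ1−h1·(2M1+M2)/6=-13/12
seg 2: a=-5, c=M2/2=19/24, d=(M3−M2)/(6·3)=-19/216, b=Δ2−h2·(2M2+M3)/6=-11/12
t_q=23/4 → seg 2, τ=3/4; S=-5+-11/12·τ+19/24·τ²+-19/216·τ³=-2703/512

  seg 0: a=-3 b=25/24 c=0 d=-17/216
  seg 1: a=-2 b=-13/12 c=-17/24 d=1/4
  seg 2: a=-5 b=-11/12 c=19/24 d=-19/216
S(23/4) = -2703/512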